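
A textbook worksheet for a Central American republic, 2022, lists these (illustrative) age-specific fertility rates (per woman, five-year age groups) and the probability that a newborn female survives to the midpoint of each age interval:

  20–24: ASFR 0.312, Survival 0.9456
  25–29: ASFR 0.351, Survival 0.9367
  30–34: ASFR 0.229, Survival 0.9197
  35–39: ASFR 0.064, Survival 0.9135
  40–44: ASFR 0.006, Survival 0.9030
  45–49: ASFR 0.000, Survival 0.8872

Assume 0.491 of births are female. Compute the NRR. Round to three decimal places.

Proportion female at birth = 0.491.
Weighting each age-specific rate by interval width and survival:
  20–24: 5 × 0.312 × 0.9456 = 1.47514
  25–29: 5 × 0.351 × 0.9367 = 1.64391
  30–34: 5 × 0.229 × 0.9197 = 1.05306
  35–39: 5 × 0.064 × 0.9135 = 0.29232
  40–44: 5 × 0.006 × 0.9030 = 0.02709
  45–49: 5 × 0.000 × 0.8872 = 0.00000
Sum = 4.49152
NRR = 0.491 × 4.49152 = 2.20534
With NRR above 1 the population is above replacement fertility.

2.205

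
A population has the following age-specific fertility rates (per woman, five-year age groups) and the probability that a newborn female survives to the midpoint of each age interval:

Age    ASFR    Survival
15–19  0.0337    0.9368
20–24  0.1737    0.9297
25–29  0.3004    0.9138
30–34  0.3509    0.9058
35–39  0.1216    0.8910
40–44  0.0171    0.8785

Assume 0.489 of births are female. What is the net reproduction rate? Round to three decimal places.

2.222

Proportion female at birth = 0.489.
Survival-weighted fertility by age (5·fₓ·Sₓ):
  15–19: 5 × 0.0337 × 0.9368 = 0.15785
  20–24: 5 × 0.1737 × 0.9297 = 0.80744
  25–29: 5 × 0.3004 × 0.9138 = 1.37253
  30–34: 5 × 0.3509 × 0.9058 = 1.58923
  35–39: 5 × 0.1216 × 0.8910 = 0.54173
  40–44: 5 × 0.0171 × 0.8785 = 0.07511
Sum = 4.54389
NRR = 0.489 × 4.54389 = 2.22196
An NRR exceeding 1 indicates intrinsic growth under these rates.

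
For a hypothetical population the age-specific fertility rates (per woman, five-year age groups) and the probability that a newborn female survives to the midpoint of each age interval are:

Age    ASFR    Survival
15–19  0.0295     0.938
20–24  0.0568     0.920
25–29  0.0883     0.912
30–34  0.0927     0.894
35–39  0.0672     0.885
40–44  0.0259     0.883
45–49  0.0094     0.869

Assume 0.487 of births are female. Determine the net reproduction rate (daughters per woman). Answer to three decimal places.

Proportion female at birth = 0.487.
Survival-weighted fertility by age (5·fₓ·Sₓ):
  15–19: 5 × 0.0295 × 0.938 = 0.13836
  20–24: 5 × 0.0568 × 0.920 = 0.26128
  25–29: 5 × 0.0883 × 0.912 = 0.40265
  30–34: 5 × 0.0927 × 0.894 = 0.41437
  35–39: 5 × 0.0672 × 0.885 = 0.29736
  40–44: 5 × 0.0259 × 0.883 = 0.11435
  45–49: 5 × 0.0094 × 0.869 = 0.04084
Sum = 1.66921
NRR = 0.487 × 1.66921 = 0.81291
An NRR under 1 implies long-run decline under these rates.

0.813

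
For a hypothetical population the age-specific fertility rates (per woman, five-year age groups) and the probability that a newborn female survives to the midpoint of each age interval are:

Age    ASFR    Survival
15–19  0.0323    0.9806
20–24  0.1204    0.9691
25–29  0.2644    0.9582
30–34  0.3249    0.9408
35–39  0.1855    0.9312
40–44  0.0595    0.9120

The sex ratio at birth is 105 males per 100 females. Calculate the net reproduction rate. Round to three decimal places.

2.279

Proportion female at birth = 100 / (100 + 105) = 0.48780.
Each age group contributes 5 × ASFR × survival:
  15–19: 5 × 0.0323 × 0.9806 = 0.15837
  20–24: 5 × 0.1204 × 0.9691 = 0.58340
  25–29: 5 × 0.2644 × 0.9582 = 1.26674
  30–34: 5 × 0.3249 × 0.9408 = 1.52833
  35–39: 5 × 0.1855 × 0.9312 = 0.86369
  40–44: 5 × 0.0595 × 0.9120 = 0.27132
Sum = 4.67185
NRR = 0.48780 × 4.67185 = 2.27893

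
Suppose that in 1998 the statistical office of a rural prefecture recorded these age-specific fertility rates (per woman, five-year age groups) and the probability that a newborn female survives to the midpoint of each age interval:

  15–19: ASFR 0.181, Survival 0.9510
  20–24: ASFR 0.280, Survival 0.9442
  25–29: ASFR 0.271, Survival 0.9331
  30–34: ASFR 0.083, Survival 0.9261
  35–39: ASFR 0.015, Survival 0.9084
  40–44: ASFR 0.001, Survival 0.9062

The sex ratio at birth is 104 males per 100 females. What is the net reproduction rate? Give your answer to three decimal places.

Proportion female at birth = 100 / (100 + 104) = 0.49020.
Each age group contributes 5 × ASFR × survival:
  15–19: 5 × 0.181 × 0.9510 = 0.86066
  20–24: 5 × 0.280 × 0.9442 = 1.32188
  25–29: 5 × 0.271 × 0.9331 = 1.26435
  30–34: 5 × 0.083 × 0.9261 = 0.38433
  35–39: 5 × 0.015 × 0.9084 = 0.06813
  40–44: 5 × 0.001 × 0.9062 = 0.00453
Sum = 3.90388
NRR = 0.49020 × 3.90388 = 1.91368
With NRR above 1 the population is above replacement fertility.

1.914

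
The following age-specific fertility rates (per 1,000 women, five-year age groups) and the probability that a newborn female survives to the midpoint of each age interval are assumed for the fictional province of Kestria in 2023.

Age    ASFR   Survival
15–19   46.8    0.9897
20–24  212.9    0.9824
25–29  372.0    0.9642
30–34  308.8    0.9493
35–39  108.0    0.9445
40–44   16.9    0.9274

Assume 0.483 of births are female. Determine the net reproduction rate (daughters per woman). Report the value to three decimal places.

2.475

Proportion female at birth = 0.483.
Each age group contributes 5 × ASFR × survival:
  15–19: 5 × 46.8/1000 × 0.9897 = 0.23159
  20–24: 5 × 212.9/1000 × 0.9824 = 1.04576
  25–29: 5 × 372.0/1000 × 0.9642 = 1.79341
  30–34: 5 × 308.8/1000 × 0.9493 = 1.46572
  35–39: 5 × 108.0/1000 × 0.9445 = 0.51003
  40–44: 5 × 16.9/1000 × 0.9274 = 0.07837
Sum = 5.12488
NRR = 0.483 × 5.12488 = 2.47532
NRR > 1, so each generation more than replaces itself.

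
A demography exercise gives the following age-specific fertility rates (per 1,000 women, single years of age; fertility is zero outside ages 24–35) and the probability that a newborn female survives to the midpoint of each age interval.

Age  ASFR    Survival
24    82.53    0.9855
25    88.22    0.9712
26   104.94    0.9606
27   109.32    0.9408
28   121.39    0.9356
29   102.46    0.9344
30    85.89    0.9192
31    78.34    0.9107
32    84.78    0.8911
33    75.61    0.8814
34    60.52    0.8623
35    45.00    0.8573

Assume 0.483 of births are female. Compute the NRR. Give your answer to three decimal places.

0.465

Proportion female at birth = 0.483.
Per-age-group product (1 × ASFR × survival probability):
  24: 1 × 82.53/1000 × 0.9855 = 0.08133
  25: 1 × 88.22/1000 × 0.9712 = 0.08568
  26: 1 × 104.94/1000 × 0.9606 = 0.10081
  27: 1 × 109.32/1000 × 0.9408 = 0.10285
  28: 1 × 121.39/1000 × 0.9356 = 0.11357
  29: 1 × 102.46/1000 × 0.9344 = 0.09574
  30: 1 × 85.89/1000 × 0.9192 = 0.07895
  31: 1 × 78.34/1000 × 0.9107 = 0.07134
  32: 1 × 84.78/1000 × 0.8911 = 0.07555
  33: 1 × 75.61/1000 × 0.8814 = 0.06664
  34: 1 × 60.52/1000 × 0.8623 = 0.05219
  35: 1 × 45.00/1000 × 0.8573 = 0.03858
Sum = 0.96323
NRR = 0.483 × 0.96323 = 0.46524
With NRR below 1 the population is below replacement fertility.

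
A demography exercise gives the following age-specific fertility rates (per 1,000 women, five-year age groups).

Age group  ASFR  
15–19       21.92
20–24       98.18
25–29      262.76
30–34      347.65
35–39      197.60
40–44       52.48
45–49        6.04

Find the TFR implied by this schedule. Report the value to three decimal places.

Sum of ASFRs = 21.92 + 98.18 + 262.76 + 347.65 + 197.60 + 52.48 + 6.04 = 986.63
TFR = 5 × 986.63 / 1000 = 4.93315

4.933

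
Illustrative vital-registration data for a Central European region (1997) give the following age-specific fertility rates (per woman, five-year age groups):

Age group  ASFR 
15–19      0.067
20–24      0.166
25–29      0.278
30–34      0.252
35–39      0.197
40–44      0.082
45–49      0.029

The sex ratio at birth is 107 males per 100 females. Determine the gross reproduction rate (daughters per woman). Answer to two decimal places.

2.59

Proportion female at birth = 100 / (100 + 107) = 0.48309.
Sum of ASFRs = 0.067 + 0.166 + 0.278 + 0.252 + 0.197 + 0.082 + 0.029 = 1.071
TFR = 5 × 1.071 = 5.355
GRR = 0.48309 × 5.355 = 2.58695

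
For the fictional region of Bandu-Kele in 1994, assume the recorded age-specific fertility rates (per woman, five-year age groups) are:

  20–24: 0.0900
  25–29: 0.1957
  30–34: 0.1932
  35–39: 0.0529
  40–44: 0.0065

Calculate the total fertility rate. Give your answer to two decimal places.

2.69

Sum of ASFRs = 0.0900 + 0.1957 + 0.1932 + 0.0529 + 0.0065 = 0.5383
TFR = 5 × 0.5383 = 2.6915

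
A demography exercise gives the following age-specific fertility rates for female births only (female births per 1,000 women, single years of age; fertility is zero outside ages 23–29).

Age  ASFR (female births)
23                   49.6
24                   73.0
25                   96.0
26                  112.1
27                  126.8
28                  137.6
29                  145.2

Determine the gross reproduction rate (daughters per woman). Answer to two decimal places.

0.74

Sum of female ASFRs = 49.6 + 73.0 + 96.0 + 112.1 + 126.8 + 137.6 + 145.2 = 740.3
GRR = 740.3 / 1000 = 0.7403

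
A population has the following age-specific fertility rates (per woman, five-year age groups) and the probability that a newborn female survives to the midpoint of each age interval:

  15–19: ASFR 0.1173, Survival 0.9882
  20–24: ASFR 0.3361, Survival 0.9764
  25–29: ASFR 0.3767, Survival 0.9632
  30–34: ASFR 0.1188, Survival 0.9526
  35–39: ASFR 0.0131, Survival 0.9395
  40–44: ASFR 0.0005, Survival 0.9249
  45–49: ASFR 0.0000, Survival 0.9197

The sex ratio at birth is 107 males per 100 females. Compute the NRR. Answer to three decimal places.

2.253

Proportion female at birth = 100 / (100 + 107) = 0.48309.
Each age group contributes 5 × ASFR × survival:
  15–19: 5 × 0.1173 × 0.9882 = 0.57958
  20–24: 5 × 0.3361 × 0.9764 = 1.64084
  25–29: 5 × 0.3767 × 0.9632 = 1.81419
  30–34: 5 × 0.1188 × 0.9526 = 0.56584
  35–39: 5 × 0.0131 × 0.9395 = 0.06154
  40–44: 5 × 0.0005 × 0.9249 = 0.00231
  45–49: 5 × 0.0000 × 0.9197 = 0.00000
Sum = 4.66430
NRR = 0.48309 × 4.66430 = 2.25328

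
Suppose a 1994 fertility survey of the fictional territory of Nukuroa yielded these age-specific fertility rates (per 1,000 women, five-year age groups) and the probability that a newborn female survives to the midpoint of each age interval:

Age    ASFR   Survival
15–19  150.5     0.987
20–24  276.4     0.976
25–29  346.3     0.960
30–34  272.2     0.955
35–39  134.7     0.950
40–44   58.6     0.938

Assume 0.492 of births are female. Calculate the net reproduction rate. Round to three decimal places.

2.936

Proportion female at birth = 0.492.
Each age group contributes 5 × ASFR × survival:
  15–19: 5 × 150.5/1000 × 0.987 = 0.74272
  20–24: 5 × 276.4/1000 × 0.976 = 1.34883
  25–29: 5 × 346.3/1000 × 0.960 = 1.66224
  30–34: 5 × 272.2/1000 × 0.955 = 1.29976
  35–39: 5 × 134.7/1000 × 0.950 = 0.63983
  40–44: 5 × 58.6/1000 × 0.938 = 0.27483
Sum = 5.96821
NRR = 0.492 × 5.96821 = 2.93636
NRR > 1, so each generation more than replaces itself.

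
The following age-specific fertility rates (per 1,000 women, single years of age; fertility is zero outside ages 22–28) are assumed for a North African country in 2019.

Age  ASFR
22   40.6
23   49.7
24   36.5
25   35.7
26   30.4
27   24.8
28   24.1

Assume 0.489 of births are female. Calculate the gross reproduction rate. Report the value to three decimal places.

Proportion female at birth = 0.489.
Sum of ASFRs = 40.6 + 49.7 + 36.5 + 35.7 + 30.4 + 24.8 + 24.1 = 241.8
TFR = 241.8 / 1000 = 0.2418
GRR = 0.489 × 0.2418 = 0.11824

0.118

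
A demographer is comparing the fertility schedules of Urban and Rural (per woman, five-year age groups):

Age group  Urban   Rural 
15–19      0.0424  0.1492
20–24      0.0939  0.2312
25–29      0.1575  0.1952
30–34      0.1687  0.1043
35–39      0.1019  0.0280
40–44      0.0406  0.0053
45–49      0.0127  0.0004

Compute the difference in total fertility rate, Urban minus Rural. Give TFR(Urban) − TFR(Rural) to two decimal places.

Urban:
  Sum of ASFRs = 0.0424 + 0.0939 + 0.1575 + 0.1687 + 0.1019 + 0.0406 + 0.0127 = 0.6177
  TFR = 5 × 0.6177 = 3.0885
Rural:
  Sum of ASFRs = 0.1492 + 0.2312 + 0.1952 + 0.1043 + 0.0280 + 0.0053 + 0.0004 = 0.7136
  TFR = 5 × 0.7136 = 3.568
Difference = 3.0885 − 3.568 = -0.4795

-0.48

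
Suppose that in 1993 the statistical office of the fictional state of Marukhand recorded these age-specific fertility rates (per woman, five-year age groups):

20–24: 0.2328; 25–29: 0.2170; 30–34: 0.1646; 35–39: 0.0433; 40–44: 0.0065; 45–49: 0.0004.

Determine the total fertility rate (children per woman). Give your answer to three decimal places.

3.323

Sum of ASFRs = 0.2328 + 0.2170 + 0.1646 + 0.0433 + 0.0065 + 0.0004 = 0.6646
TFR = 5 × 0.6646 = 3.323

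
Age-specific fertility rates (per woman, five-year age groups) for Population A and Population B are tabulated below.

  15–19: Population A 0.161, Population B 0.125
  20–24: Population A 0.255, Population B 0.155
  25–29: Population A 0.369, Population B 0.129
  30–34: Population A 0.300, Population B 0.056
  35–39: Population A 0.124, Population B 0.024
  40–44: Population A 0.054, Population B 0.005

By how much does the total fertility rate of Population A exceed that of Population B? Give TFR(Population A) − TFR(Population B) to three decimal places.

3.845

Population A:
  Sum of ASFRs = 0.161 + 0.255 + 0.369 + 0.300 + 0.124 + 0.054 = 1.263
  TFR = 5 × 1.263 = 6.315
Population B:
  Sum of ASFRs = 0.125 + 0.155 + 0.129 + 0.056 + 0.024 + 0.005 = 0.494
  TFR = 5 × 0.494 = 2.47
Difference = 6.315 − 2.47 = 3.845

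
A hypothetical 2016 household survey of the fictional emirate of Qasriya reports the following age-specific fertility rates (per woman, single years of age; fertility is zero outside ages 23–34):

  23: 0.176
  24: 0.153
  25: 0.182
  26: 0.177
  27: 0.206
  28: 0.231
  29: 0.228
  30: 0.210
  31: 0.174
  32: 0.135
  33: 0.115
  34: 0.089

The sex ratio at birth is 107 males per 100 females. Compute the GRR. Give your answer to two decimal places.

1.00

Proportion female at birth = 100 / (100 + 107) = 0.48309.
Sum of ASFRs = 0.176 + 0.153 + 0.182 + 0.177 + 0.206 + 0.231 + 0.228 + 0.210 + 0.174 + 0.135 + 0.115 + 0.089 = 2.076
TFR = 2.076
GRR = 0.48309 × 2.076 = 1.00289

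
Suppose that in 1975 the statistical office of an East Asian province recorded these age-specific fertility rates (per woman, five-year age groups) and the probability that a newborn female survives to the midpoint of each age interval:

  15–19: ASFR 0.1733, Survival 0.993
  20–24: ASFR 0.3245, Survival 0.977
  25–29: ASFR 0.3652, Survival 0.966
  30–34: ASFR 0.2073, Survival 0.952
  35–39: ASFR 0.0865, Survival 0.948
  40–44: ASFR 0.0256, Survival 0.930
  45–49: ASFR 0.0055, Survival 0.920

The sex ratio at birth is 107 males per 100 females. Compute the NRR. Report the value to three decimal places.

2.778

Proportion female at birth = 100 / (100 + 107) = 0.48309.
Each age group contributes 5 × ASFR × survival:
  15–19: 5 × 0.1733 × 0.993 = 0.86043
  20–24: 5 × 0.3245 × 0.977 = 1.58518
  25–29: 5 × 0.3652 × 0.966 = 1.76392
  30–34: 5 × 0.2073 × 0.952 = 0.98675
  35–39: 5 × 0.0865 × 0.948 = 0.41001
  40–44: 5 × 0.0256 × 0.930 = 0.11904
  45–49: 5 × 0.0055 × 0.920 = 0.02530
Sum = 5.75063
NRR = 0.48309 × 5.75063 = 2.77807
An NRR exceeding 1 indicates intrinsic growth under these rates.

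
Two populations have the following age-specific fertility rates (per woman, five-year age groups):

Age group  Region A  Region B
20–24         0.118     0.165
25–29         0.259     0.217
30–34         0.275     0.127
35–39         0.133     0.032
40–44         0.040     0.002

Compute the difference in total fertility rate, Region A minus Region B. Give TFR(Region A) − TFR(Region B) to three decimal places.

Region A:
  Sum of ASFRs = 0.118 + 0.259 + 0.275 + 0.133 + 0.040 = 0.825
  TFR = 5 × 0.825 = 4.125
Region B:
  Sum of ASFRs = 0.165 + 0.217 + 0.127 + 0.032 + 0.002 = 0.543
  TFR = 5 × 0.543 = 2.715
Difference = 4.125 − 2.715 = 1.41

1.410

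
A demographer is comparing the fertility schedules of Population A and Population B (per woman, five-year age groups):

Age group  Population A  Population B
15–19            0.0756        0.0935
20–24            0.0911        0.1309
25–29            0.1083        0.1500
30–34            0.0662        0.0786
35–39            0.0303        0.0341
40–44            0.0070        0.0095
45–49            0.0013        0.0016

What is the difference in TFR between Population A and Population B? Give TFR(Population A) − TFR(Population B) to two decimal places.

-0.59

Population A:
  Sum of ASFRs = 0.0756 + 0.0911 + 0.1083 + 0.0662 + 0.0303 + 0.0070 + 0.0013 = 0.3798
  TFR = 5 × 0.3798 = 1.899
Population B:
  Sum of ASFRs = 0.0935 + 0.1309 + 0.1500 + 0.0786 + 0.0341 + 0.0095 + 0.0016 = 0.4982
  TFR = 5 × 0.4982 = 2.491
Difference = 1.899 − 2.491 = -0.592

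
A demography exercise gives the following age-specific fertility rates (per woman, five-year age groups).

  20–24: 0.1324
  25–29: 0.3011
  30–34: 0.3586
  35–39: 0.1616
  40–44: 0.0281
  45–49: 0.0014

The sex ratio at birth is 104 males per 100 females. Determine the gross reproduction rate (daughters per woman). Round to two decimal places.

2.41

Proportion female at birth = 100 / (100 + 104) = 0.49020.
Sum of ASFRs = 0.1324 + 0.3011 + 0.3586 + 0.1616 + 0.0281 + 0.0014 = 0.9832
TFR = 5 × 0.9832 = 4.916
GRR = 0.49020 × 4.916 = 2.40982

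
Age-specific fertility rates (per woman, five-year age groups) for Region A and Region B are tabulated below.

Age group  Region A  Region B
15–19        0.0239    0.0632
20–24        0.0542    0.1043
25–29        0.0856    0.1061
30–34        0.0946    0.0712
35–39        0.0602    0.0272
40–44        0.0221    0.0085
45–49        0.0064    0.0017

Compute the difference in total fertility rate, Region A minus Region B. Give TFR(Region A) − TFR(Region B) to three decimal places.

-0.176

Region A:
  Sum of ASFRs = 0.0239 + 0.0542 + 0.0856 + 0.0946 + 0.0602 + 0.0221 + 0.0064 = 0.3470
  TFR = 5 × 0.3470 = 1.735
Region B:
  Sum of ASFRs = 0.0632 + 0.1043 + 0.1061 + 0.0712 + 0.0272 + 0.0085 + 0.0017 = 0.3822
  TFR = 5 × 0.3822 = 1.911
Difference = 1.735 − 1.911 = -0.176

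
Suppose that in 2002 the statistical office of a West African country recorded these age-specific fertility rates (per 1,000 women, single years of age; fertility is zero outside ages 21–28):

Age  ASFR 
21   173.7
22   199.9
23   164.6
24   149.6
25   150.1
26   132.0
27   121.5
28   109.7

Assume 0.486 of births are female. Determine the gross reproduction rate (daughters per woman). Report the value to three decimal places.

0.584

Proportion female at birth = 0.486.
Sum of ASFRs = 173.7 + 199.9 + 164.6 + 149.6 + 150.1 + 132.0 + 121.5 + 109.7 = 1201.1
TFR = 1201.1 / 1000 = 1.2011
GRR = 0.486 × 1.2011 = 0.58373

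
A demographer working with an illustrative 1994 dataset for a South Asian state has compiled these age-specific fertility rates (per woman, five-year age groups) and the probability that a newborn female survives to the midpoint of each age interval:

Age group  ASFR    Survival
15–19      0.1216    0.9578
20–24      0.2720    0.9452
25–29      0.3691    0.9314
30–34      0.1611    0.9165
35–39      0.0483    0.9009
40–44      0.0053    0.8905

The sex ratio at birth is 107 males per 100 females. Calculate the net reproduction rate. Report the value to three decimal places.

2.206

Proportion female at birth = 100 / (100 + 107) = 0.48309.
Each age group contributes 5 × ASFR × survival:
  15–19: 5 × 0.1216 × 0.9578 = 0.58234
  20–24: 5 × 0.2720 × 0.9452 = 1.28547
  25–29: 5 × 0.3691 × 0.9314 = 1.71890
  30–34: 5 × 0.1611 × 0.9165 = 0.73824
  35–39: 5 × 0.0483 × 0.9009 = 0.21757
  40–44: 5 × 0.0053 × 0.8905 = 0.02360
Sum = 4.56612
NRR = 0.48309 × 4.56612 = 2.20585
With NRR above 1 the population is above replacement fertility.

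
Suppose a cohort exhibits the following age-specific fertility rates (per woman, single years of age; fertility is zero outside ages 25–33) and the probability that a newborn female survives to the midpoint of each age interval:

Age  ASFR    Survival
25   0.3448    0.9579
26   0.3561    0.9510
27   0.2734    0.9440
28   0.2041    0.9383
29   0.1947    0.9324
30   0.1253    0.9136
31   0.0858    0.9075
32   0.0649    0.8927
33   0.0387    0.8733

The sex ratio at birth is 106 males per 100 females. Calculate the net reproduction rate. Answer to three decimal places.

0.769

Proportion female at birth = 100 / (100 + 106) = 0.48544.
Per-age-group product (1 × ASFR × survival probability):
  25: 1 × 0.3448 × 0.9579 = 0.33028
  26: 1 × 0.3561 × 0.9510 = 0.33865
  27: 1 × 0.2734 × 0.9440 = 0.25809
  28: 1 × 0.2041 × 0.9383 = 0.19151
  29: 1 × 0.1947 × 0.9324 = 0.18154
  30: 1 × 0.1253 × 0.9136 = 0.11447
  31: 1 × 0.0858 × 0.9075 = 0.07786
  32: 1 × 0.0649 × 0.8927 = 0.05794
  33: 1 × 0.0387 × 0.8733 = 0.03380
Sum = 1.58414
NRR = 0.48544 × 1.58414 = 0.76900
An NRR under 1 implies long-run decline under these rates.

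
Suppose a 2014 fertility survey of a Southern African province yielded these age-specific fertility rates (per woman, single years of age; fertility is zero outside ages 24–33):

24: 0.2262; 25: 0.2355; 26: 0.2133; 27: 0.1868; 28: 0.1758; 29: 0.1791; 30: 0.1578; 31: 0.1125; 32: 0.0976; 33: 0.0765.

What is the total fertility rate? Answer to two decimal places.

Sum of ASFRs = 0.2262 + 0.2355 + 0.2133 + 0.1868 + 0.1758 + 0.1791 + 0.1578 + 0.1125 + 0.0976 + 0.0765 = 1.6611
TFR = 1.6611

1.66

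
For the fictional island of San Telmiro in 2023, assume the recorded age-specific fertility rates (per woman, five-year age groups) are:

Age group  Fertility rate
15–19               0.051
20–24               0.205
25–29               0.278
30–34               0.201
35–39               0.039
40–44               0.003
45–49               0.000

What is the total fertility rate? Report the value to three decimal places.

3.885

Sum of ASFRs = 0.051 + 0.205 + 0.278 + 0.201 + 0.039 + 0.003 + 0.000 = 0.777
TFR = 5 × 0.777 = 3.885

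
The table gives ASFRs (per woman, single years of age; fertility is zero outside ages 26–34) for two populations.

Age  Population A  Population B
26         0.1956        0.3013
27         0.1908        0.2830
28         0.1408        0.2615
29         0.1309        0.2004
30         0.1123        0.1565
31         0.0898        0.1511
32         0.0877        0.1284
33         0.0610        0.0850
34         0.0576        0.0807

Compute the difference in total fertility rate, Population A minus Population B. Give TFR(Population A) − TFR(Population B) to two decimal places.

-0.58

Population A:
  Sum of ASFRs = 0.1956 + 0.1908 + 0.1408 + 0.1309 + 0.1123 + 0.0898 + 0.0877 + 0.0610 + 0.0576 = 1.0665
  TFR = 1.0665
Population B:
  Sum of ASFRs = 0.3013 + 0.2830 + 0.2615 + 0.2004 + 0.1565 + 0.1511 + 0.1284 + 0.0850 + 0.0807 = 1.6479
  TFR = 1.6479
Difference = 1.0665 − 1.6479 = -0.5814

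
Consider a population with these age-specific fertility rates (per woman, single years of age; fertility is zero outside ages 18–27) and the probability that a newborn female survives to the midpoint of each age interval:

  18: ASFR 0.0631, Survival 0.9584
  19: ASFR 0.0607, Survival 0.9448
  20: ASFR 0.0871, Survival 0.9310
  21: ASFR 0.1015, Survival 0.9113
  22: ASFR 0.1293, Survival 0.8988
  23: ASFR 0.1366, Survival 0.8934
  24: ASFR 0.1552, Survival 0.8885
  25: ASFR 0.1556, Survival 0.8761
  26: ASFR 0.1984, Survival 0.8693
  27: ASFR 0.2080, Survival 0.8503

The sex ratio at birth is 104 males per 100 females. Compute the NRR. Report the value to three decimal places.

Proportion female at birth = 100 / (100 + 104) = 0.49020.
Per-age-group product (1 × ASFR × survival probability):
  18: 1 × 0.0631 × 0.9584 = 0.06048
  19: 1 × 0.0607 × 0.9448 = 0.05735
  20: 1 × 0.0871 × 0.9310 = 0.08109
  21: 1 × 0.1015 × 0.9113 = 0.09250
  22: 1 × 0.1293 × 0.8988 = 0.11621
  23: 1 × 0.1366 × 0.8934 = 0.12204
  24: 1 × 0.1552 × 0.8885 = 0.13790
  25: 1 × 0.1556 × 0.8761 = 0.13632
  26: 1 × 0.1984 × 0.8693 = 0.17247
  27: 1 × 0.2080 × 0.8503 = 0.17686
Sum = 1.15322
NRR = 0.49020 × 1.15322 = 0.56531
NRR < 1, so the cohort does not fully replace itself.

0.565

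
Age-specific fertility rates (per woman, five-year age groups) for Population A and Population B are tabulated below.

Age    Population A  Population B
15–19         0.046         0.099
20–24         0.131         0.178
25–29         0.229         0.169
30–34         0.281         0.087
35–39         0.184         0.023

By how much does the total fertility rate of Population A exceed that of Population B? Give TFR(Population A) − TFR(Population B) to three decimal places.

1.575

Population A:
  Sum of ASFRs = 0.046 + 0.131 + 0.229 + 0.281 + 0.184 = 0.871
  TFR = 5 × 0.871 = 4.355
Population B:
  Sum of ASFRs = 0.099 + 0.178 + 0.169 + 0.087 + 0.023 = 0.556
  TFR = 5 × 0.556 = 2.78
Difference = 4.355 − 2.78 = 1.575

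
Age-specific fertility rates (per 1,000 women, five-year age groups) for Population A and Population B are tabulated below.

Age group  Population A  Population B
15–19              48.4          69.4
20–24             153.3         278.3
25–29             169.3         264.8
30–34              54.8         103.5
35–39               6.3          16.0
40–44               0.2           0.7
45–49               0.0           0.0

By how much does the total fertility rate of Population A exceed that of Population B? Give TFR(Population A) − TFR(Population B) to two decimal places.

-1.50

Population A:
  Sum of ASFRs = 48.4 + 153.3 + 169.3 + 54.8 + 6.3 + 0.2 + 0.0 = 432.3
  TFR = 5 × 432.3 / 1000 = 2.1615
Population B:
  Sum of ASFRs = 69.4 + 278.3 + 264.8 + 103.5 + 16.0 + 0.7 + 0.0 = 732.7
  TFR = 5 × 732.7 / 1000 = 3.6635
Difference = 2.1615 − 3.6635 = -1.502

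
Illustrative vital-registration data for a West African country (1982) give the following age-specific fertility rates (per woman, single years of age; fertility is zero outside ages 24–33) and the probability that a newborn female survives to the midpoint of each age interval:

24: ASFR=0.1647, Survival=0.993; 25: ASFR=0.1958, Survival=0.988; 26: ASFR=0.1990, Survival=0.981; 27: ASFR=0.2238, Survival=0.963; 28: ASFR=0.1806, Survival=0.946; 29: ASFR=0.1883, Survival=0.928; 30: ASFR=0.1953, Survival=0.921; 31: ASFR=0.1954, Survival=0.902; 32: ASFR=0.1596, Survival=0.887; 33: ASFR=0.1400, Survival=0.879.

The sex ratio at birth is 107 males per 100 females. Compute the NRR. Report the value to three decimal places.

Proportion female at birth = 100 / (100 + 107) = 0.48309.
Survival-weighted fertility by age (1·fₓ·Sₓ):
  24: 1 × 0.1647 × 0.993 = 0.16355
  25: 1 × 0.1958 × 0.988 = 0.19345
  26: 1 × 0.1990 × 0.981 = 0.19522
  27: 1 × 0.2238 × 0.963 = 0.21552
  28: 1 × 0.1806 × 0.946 = 0.17085
  29: 1 × 0.1883 × 0.928 = 0.17474
  30: 1 × 0.1953 × 0.921 = 0.17987
  31: 1 × 0.1954 × 0.902 = 0.17625
  32: 1 × 0.1596 × 0.887 = 0.14157
  33: 1 × 0.1400 × 0.879 = 0.12306
Sum = 1.73408
NRR = 0.48309 × 1.73408 = 0.83772
With NRR below 1 the population is below replacement fertility.

0.838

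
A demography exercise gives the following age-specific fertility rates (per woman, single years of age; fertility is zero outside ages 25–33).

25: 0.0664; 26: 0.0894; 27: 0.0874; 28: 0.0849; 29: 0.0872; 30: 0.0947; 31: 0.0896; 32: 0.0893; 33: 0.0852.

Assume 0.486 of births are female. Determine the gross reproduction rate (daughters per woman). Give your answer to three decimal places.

0.376

Proportion female at birth = 0.486.
Sum of ASFRs = 0.0664 + 0.0894 + 0.0874 + 0.0849 + 0.0872 + 0.0947 + 0.0896 + 0.0893 + 0.0852 = 0.7741
TFR = 0.7741
GRR = 0.486 × 0.7741 = 0.37621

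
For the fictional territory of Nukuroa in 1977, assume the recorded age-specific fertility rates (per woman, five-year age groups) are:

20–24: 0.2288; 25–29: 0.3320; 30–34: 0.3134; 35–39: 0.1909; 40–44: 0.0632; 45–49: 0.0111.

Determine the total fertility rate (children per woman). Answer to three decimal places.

5.697

Sum of ASFRs = 0.2288 + 0.3320 + 0.3134 + 0.1909 + 0.0632 + 0.0111 = 1.1394
TFR = 5 × 1.1394 = 5.697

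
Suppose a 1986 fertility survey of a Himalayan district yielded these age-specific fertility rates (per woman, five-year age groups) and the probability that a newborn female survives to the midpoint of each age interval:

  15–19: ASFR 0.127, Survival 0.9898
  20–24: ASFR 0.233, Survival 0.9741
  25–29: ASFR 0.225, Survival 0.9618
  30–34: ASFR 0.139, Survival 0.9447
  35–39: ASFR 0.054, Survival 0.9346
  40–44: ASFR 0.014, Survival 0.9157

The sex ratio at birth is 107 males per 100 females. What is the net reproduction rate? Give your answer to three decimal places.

1.845

Proportion female at birth = 100 / (100 + 107) = 0.48309.
Each age group contributes 5 × ASFR × survival:
  15–19: 5 × 0.127 × 0.9898 = 0.62852
  20–24: 5 × 0.233 × 0.9741 = 1.13483
  25–29: 5 × 0.225 × 0.9618 = 1.08203
  30–34: 5 × 0.139 × 0.9447 = 0.65657
  35–39: 5 × 0.054 × 0.9346 = 0.25234
  40–44: 5 × 0.014 × 0.9157 = 0.06410
Sum = 3.81839
NRR = 0.48309 × 3.81839 = 1.84463
NRR > 1, so each generation more than replaces itself.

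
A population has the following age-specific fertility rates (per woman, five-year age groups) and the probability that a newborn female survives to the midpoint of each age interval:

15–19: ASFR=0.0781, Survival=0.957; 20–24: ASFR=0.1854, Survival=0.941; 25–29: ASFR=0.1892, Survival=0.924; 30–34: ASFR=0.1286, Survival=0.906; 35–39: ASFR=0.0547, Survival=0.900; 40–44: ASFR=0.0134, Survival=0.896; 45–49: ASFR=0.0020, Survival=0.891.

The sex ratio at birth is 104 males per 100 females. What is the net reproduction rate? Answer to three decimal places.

1.479

Proportion female at birth = 100 / (100 + 104) = 0.49020.
Each age group contributes 5 × ASFR × survival:
  15–19: 5 × 0.0781 × 0.957 = 0.37371
  20–24: 5 × 0.1854 × 0.941 = 0.87231
  25–29: 5 × 0.1892 × 0.924 = 0.87410
  30–34: 5 × 0.1286 × 0.906 = 0.58256
  35–39: 5 × 0.0547 × 0.900 = 0.24615
  40–44: 5 × 0.0134 × 0.896 = 0.06003
  45–49: 5 × 0.0020 × 0.891 = 0.00891
Sum = 3.01777
NRR = 0.49020 × 3.01777 = 1.47931
NRR > 1, so each generation more than replaces itself.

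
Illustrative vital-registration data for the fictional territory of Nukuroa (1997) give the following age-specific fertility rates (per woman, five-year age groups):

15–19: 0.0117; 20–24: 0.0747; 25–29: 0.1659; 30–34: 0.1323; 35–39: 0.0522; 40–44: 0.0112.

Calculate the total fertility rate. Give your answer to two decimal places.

Sum of ASFRs = 0.0117 + 0.0747 + 0.1659 + 0.1323 + 0.0522 + 0.0112 = 0.4480
TFR = 5 × 0.4480 = 2.24

2.24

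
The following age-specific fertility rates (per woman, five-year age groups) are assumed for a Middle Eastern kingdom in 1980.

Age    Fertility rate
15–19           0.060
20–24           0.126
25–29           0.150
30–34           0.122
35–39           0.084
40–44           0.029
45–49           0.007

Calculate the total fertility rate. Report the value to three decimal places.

2.890

Sum of ASFRs = 0.060 + 0.126 + 0.150 + 0.122 + 0.084 + 0.029 + 0.007 = 0.578
TFR = 5 × 0.578 = 2.89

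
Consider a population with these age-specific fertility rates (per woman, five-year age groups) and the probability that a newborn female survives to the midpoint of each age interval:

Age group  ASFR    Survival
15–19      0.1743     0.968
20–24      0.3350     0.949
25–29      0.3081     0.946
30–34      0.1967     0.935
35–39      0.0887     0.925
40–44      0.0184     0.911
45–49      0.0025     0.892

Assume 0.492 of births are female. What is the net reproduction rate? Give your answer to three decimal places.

2.615

Proportion female at birth = 0.492.
Each age group contributes 5 × ASFR × survival:
  15–19: 5 × 0.1743 × 0.968 = 0.84361
  20–24: 5 × 0.3350 × 0.949 = 1.58958
  25–29: 5 × 0.3081 × 0.946 = 1.45731
  30–34: 5 × 0.1967 × 0.935 = 0.91957
  35–39: 5 × 0.0887 × 0.925 = 0.41024
  40–44: 5 × 0.0184 × 0.911 = 0.08381
  45–49: 5 × 0.0025 × 0.892 = 0.01115
Sum = 5.31527
NRR = 0.492 × 5.31527 = 2.61511
NRR > 1, so each generation more than replaces itself.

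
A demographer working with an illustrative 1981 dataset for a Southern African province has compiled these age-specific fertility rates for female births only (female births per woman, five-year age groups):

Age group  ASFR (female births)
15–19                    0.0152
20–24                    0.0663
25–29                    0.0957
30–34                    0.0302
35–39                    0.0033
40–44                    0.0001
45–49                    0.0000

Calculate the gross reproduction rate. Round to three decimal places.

1.054

Sum of female ASFRs = 0.0152 + 0.0663 + 0.0957 + 0.0302 + 0.0033 + 0.0001 + 0.0000 = 0.2108
GRR = 5 × 0.2108 = 1.054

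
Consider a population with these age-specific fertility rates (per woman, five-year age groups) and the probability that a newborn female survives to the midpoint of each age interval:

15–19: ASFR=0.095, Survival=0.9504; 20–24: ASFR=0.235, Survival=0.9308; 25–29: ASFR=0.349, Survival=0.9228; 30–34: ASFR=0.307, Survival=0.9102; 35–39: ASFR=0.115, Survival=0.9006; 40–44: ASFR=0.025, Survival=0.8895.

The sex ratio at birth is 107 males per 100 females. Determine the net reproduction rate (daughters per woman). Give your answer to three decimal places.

2.503

Proportion female at birth = 100 / (100 + 107) = 0.48309.
Each age group contributes 5 × ASFR × survival:
  15–19: 5 × 0.095 × 0.9504 = 0.45144
  20–24: 5 × 0.235 × 0.9308 = 1.09369
  25–29: 5 × 0.349 × 0.9228 = 1.61029
  30–34: 5 × 0.307 × 0.9102 = 1.39716
  35–39: 5 × 0.115 × 0.9006 = 0.51785
  40–44: 5 × 0.025 × 0.8895 = 0.11119
Sum = 5.18162
NRR = 0.48309 × 5.18162 = 2.50319
With NRR above 1 the population is above replacement fertility.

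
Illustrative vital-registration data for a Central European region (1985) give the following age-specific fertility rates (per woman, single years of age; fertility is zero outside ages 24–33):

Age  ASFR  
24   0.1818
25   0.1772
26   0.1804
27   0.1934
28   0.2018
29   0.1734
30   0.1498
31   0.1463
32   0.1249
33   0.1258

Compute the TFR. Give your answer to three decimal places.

1.655

Sum of ASFRs = 0.1818 + 0.1772 + 0.1804 + 0.1934 + 0.2018 + 0.1734 + 0.1498 + 0.1463 + 0.1249 + 0.1258 = 1.6548
TFR = 1.6548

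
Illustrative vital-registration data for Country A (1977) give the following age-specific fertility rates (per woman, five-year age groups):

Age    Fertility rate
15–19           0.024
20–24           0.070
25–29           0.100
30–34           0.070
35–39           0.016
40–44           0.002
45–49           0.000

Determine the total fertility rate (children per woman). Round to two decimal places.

Sum of ASFRs = 0.024 + 0.070 + 0.100 + 0.070 + 0.016 + 0.002 + 0.000 = 0.282
TFR = 5 × 0.282 = 1.41

1.41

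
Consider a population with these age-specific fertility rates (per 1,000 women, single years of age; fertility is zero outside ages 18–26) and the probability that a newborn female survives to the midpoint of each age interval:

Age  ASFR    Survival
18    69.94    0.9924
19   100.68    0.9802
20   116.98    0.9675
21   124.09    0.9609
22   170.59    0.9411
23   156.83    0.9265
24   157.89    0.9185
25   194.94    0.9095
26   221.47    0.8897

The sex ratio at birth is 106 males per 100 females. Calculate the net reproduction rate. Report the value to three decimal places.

Proportion female at birth = 100 / (100 + 106) = 0.48544.
Per-age-group product (1 × ASFR × survival probability):
  18: 1 × 69.94/1000 × 0.9924 = 0.06941
  19: 1 × 100.68/1000 × 0.9802 = 0.09869
  20: 1 × 116.98/1000 × 0.9675 = 0.11318
  21: 1 × 124.09/1000 × 0.9609 = 0.11924
  22: 1 × 170.59/1000 × 0.9411 = 0.16054
  23: 1 × 156.83/1000 × 0.9265 = 0.14530
  24: 1 × 157.89/1000 × 0.9185 = 0.14502
  25: 1 × 194.94/1000 × 0.9095 = 0.17730
  26: 1 × 221.47/1000 × 0.8897 = 0.19704
Sum = 1.22572
NRR = 0.48544 × 1.22572 = 0.59501

0.595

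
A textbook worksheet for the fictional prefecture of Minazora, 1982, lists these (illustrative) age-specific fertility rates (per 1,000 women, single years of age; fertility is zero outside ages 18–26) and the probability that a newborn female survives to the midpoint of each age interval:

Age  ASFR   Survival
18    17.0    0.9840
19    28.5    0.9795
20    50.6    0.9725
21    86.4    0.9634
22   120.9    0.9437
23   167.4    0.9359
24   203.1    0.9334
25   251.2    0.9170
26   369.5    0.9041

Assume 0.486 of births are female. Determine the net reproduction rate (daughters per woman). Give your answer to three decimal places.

Proportion female at birth = 0.486.
Weighting each age-specific rate by interval width and survival:
  18: 1 × 17.0/1000 × 0.9840 = 0.01673
  19: 1 × 28.5/1000 × 0.9795 = 0.02792
  20: 1 × 50.6/1000 × 0.9725 = 0.04921
  21: 1 × 86.4/1000 × 0.9634 = 0.08324
  22: 1 × 120.9/1000 × 0.9437 = 0.11409
  23: 1 × 167.4/1000 × 0.9359 = 0.15667
  24: 1 × 203.1/1000 × 0.9334 = 0.18957
  25: 1 × 251.2/1000 × 0.9170 = 0.23035
  26: 1 × 369.5/1000 × 0.9041 = 0.33406
Sum = 1.20184
NRR = 0.486 × 1.20184 = 0.58409
With NRR below 1 the population is below replacement fertility.

0.584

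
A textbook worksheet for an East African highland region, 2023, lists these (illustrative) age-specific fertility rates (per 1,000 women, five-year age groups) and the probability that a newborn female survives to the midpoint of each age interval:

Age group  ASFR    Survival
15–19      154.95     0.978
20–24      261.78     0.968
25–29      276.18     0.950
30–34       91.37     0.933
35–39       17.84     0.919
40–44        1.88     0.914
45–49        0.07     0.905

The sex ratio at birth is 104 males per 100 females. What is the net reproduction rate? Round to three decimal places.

1.889

Proportion female at birth = 100 / (100 + 104) = 0.49020.
Each age group contributes 5 × ASFR × survival:
  15–19: 5 × 154.95/1000 × 0.978 = 0.75771
  20–24: 5 × 261.78/1000 × 0.968 = 1.26702
  25–29: 5 × 276.18/1000 × 0.950 = 1.31186
  30–34: 5 × 91.37/1000 × 0.933 = 0.42624
  35–39: 5 × 17.84/1000 × 0.919 = 0.08197
  40–44: 5 × 1.88/1000 × 0.914 = 0.00859
  45–49: 5 × 0.07/1000 × 0.905 = 0.00032
Sum = 3.85371
NRR = 0.49020 × 3.85371 = 1.88909
An NRR exceeding 1 indicates intrinsic growth under these rates.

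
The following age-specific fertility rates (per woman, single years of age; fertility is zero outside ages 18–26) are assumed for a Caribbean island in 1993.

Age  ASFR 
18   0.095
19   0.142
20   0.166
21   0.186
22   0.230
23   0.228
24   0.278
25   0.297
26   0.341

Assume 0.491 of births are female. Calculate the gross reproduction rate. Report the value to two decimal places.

0.96

Proportion female at birth = 0.491.
Sum of ASFRs = 0.095 + 0.142 + 0.166 + 0.186 + 0.230 + 0.228 + 0.278 + 0.297 + 0.341 = 1.963
TFR = 1.963
GRR = 0.491 × 1.963 = 0.96383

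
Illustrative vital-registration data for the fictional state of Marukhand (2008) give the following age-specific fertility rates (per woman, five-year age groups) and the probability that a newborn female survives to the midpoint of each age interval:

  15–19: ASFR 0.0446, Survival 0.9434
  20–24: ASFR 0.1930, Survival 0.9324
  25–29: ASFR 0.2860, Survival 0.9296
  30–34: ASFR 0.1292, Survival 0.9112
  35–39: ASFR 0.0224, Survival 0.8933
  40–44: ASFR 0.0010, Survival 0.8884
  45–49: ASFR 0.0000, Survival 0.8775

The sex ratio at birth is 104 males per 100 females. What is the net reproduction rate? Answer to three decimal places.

1.536

Proportion female at birth = 100 / (100 + 104) = 0.49020.
Each age group contributes 5 × ASFR × survival:
  15–19: 5 × 0.0446 × 0.9434 = 0.21038
  20–24: 5 × 0.1930 × 0.9324 = 0.89977
  25–29: 5 × 0.2860 × 0.9296 = 1.32933
  30–34: 5 × 0.1292 × 0.9112 = 0.58864
  35–39: 5 × 0.0224 × 0.8933 = 0.10005
  40–44: 5 × 0.0010 × 0.8884 = 0.00444
  45–49: 5 × 0.0000 × 0.8775 = 0.00000
Sum = 3.13261
NRR = 0.49020 × 3.13261 = 1.53561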